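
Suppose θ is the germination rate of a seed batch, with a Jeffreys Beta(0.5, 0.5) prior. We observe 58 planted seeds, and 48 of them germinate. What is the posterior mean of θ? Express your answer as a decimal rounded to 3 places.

Observing 48 successes and 10 failures updates Beta(0.5, 0.5) by adding the success and failure counts to the two shape parameters: α = 0.5+48 = 48.5, β = 0.5+10 = 10.5.
Posterior mean = α/(α+β) = 48.5/59 = 0.822.

Posterior mean ≈ 0.822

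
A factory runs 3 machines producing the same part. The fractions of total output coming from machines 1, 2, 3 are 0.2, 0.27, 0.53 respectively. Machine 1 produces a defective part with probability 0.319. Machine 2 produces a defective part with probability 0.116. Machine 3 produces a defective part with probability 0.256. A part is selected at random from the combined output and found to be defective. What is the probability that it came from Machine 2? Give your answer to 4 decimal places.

Tabulate prior·likelihood by source: [1] prior 0.2, lik 0.319, product 0.06380; [2] prior 0.27, lik 0.116, product 0.03132; [3] prior 0.53, lik 0.256, product 0.1357.
Normalizing constant = 0.23080; the posterior for Machine 2 is its product over the sum, 0.03132/0.23080 = 0.1357.

Posterior probability ≈ 0.1357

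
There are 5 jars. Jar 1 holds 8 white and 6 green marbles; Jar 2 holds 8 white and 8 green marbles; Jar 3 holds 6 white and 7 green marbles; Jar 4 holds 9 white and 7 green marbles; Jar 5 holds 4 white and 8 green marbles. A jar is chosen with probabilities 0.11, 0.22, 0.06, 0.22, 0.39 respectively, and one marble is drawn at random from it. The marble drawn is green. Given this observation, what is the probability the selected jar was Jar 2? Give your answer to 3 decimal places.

Posterior probability ≈ 0.202

Tabulate prior·likelihood by source: [1] prior 0.11, lik 0.4286, product 0.04714; [2] prior 0.22, lik 0.5, product 0.1100; [3] prior 0.06, lik 0.5385, product 0.03231; [4] prior 0.22, lik 0.4375, product 0.09625; [5] prior 0.39, lik 0.6667, product 0.2600.
Normalizing constant = 0.54570; the posterior for Jar 2 is its product over the sum, 0.1100/0.54570 = 0.202.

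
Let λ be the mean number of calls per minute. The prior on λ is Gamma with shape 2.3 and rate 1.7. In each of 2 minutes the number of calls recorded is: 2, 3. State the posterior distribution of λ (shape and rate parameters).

Posterior: Gamma(shape=7.3, rate=3.7)

The Poisson likelihood adds the total count to the shape and the number of exposure periods to the rate. Here ∑xᵢ = 5 and n = 2, so shape 2.3→7.3 and rate 1.7→3.7.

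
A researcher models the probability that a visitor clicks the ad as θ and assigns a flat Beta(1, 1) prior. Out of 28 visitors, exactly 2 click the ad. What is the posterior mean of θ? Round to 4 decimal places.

Observing 2 successes and 26 failures updates Beta(1, 1) by adding the success and failure counts to the two shape parameters: α = 1+2 = 3, β = 1+26 = 27.
Posterior mean = α/(α+β) = 3/30 = 0.1000.

Posterior mean ≈ 0.1000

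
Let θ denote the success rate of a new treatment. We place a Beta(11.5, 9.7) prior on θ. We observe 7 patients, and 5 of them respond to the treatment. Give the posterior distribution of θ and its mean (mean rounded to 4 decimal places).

Posterior: Beta(16.5, 11.7); mean ≈ 0.5851

The binomial likelihood is conjugate to the Beta prior: with 5 successes and 2 failures, the posterior is Beta(11.5+5, 9.7+2) = Beta(16.5, 11.7).
E[θ | data] = 16.5/(16.5+11.7) = 0.5851.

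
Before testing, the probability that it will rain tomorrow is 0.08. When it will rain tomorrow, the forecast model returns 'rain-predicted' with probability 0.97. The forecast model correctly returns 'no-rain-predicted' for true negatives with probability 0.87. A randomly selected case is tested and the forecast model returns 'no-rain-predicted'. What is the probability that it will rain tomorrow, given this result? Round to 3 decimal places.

P(H | E) ≈ 0.003

Write H for 'it will rain tomorrow'. Prior odds H:¬H = 0.08/0.92 = 0.086957. For the 'no-rain-predicted' outcome, the likelihood ratio is 0.03/0.87 = 0.034483.
Posterior odds = 0.086957 × 0.034483 = 0.0029985, so P(H|E) = 0.0029985/(1+0.0029985) = 0.003.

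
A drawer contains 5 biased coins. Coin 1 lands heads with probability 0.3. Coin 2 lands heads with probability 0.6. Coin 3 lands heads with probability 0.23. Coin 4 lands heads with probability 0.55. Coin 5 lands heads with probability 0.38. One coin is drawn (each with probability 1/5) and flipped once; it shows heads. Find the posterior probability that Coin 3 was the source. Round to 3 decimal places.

Tabulate prior·likelihood by source: [1] prior 0.2, lik 0.3, product 0.06000; [2] prior 0.2, lik 0.6, product 0.1200; [3] prior 0.2, lik 0.23, product 0.04600; [4] prior 0.2, lik 0.55, product 0.1100; [5] prior 0.2, lik 0.38, product 0.07600.
Normalizing constant = 0.41200; the posterior for Coin 3 is its product over the sum, 0.04600/0.41200 = 0.112.

Posterior probability ≈ 0.112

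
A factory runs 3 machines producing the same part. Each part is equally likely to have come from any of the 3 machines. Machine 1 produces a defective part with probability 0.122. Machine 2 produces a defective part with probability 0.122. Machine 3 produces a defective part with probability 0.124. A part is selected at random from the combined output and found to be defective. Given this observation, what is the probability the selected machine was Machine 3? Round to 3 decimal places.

Tabulate prior·likelihood by source: [1] prior 0.333333, lik 0.122, product 0.04067; [2] prior 0.333333, lik 0.122, product 0.04067; [3] prior 0.333333, lik 0.124, product 0.04133.
Normalizing constant = 0.12267; the posterior for Machine 3 is its product over the sum, 0.04133/0.12267 = 0.337.

Posterior probability ≈ 0.337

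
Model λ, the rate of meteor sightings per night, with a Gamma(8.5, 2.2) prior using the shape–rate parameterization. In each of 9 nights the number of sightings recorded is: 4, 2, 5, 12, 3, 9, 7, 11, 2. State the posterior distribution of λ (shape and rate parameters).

Total count ∑xᵢ = 55 over n = 9 nights.
Gamma is conjugate to the Poisson likelihood: posterior is Gamma(shape = 8.5+55 = 63.5, rate = 2.2+9 = 11.2).

Posterior: Gamma(shape=63.5, rate=11.2)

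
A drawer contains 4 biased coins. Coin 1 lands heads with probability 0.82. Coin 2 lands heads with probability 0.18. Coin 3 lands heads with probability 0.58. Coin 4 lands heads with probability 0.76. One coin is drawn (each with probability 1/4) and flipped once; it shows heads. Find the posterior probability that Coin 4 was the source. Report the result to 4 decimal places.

Posterior probability ≈ 0.3248

P(heads|C1) = 0.82; P(heads|C2) = 0.18; P(heads|C3) = 0.58; P(heads|C4) = 0.76.
Prior × likelihood for each source: 0.25·0.82=0.2050, 0.25·0.18=0.04500, 0.25·0.58=0.1450, 0.25·0.76=0.1900. Summing gives P(heads) = 0.58500.
P(Coin 4 | heads) = 0.1900 / 0.58500 = 0.3248.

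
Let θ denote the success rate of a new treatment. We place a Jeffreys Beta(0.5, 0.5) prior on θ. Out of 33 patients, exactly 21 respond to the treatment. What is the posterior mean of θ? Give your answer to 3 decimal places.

Posterior mean ≈ 0.632

The binomial likelihood is conjugate to the Beta prior: with 21 successes and 12 failures, the posterior is Beta(0.5+21, 0.5+12) = Beta(21.5, 12.5).
E[θ | data] = 21.5/(21.5+12.5) = 0.632.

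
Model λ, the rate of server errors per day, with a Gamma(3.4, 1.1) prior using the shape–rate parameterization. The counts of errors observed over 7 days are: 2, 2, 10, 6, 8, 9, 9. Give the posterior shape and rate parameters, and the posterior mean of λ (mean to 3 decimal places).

Total count ∑xᵢ = 46 over n = 7 days.
Gamma is conjugate to the Poisson likelihood: posterior is Gamma(shape = 3.4+46 = 49.4, rate = 1.1+7 = 8.1).
E[λ | data] = 49.4/8.1 = 6.099.

Posterior: Gamma(shape=49.4, rate=8.1); mean ≈ 6.099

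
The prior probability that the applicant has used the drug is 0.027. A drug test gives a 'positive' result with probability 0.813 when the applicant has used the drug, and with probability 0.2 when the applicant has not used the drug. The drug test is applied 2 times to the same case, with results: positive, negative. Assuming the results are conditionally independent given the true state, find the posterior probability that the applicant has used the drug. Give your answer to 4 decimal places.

Let H be the event that the applicant has used the drug; start with P(H) = 0.027. P('positive'|H) = 0.813, P('positive'|¬H) = 0.2.
Update on result 1 ('positive'): P(H) ← 0.813·0.0270 / (0.813·0.0270 + 0.2·0.9730) = 0.021951/0.21655 = 0.1014.
Update on result 2 ('negative'): P(H) ← 0.187·0.1014 / (0.187·0.1014 + 0.8·0.8986) = 0.018956/0.73786 = 0.0257.

Posterior P(H) ≈ 0.0257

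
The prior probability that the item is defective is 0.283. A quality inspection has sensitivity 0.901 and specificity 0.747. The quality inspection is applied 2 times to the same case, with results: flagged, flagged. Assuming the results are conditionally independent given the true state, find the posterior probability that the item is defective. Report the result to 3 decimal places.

Posterior P(H) ≈ 0.833

With H the event that the item is defective, the joint likelihood of the observed sequence is P(data|H) = 0.901·0.901 = 0.81180 and P(data|¬H) = 0.253·0.253 = 0.064009.
Bayes: P(H|data) = 0.283·0.81180 / (0.283·0.81180 + 0.717·0.064009) = 0.22974/0.27563 = 0.8335.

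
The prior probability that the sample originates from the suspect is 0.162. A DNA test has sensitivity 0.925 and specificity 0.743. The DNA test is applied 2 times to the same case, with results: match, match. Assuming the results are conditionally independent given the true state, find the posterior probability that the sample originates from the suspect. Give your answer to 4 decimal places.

Posterior P(H) ≈ 0.7146

With H the event that the sample originates from the suspect, the joint likelihood of the observed sequence is P(data|H) = 0.925·0.925 = 0.85563 and P(data|¬H) = 0.257·0.257 = 0.066049.
Bayes: P(H|data) = 0.162·0.85563 / (0.162·0.85563 + 0.838·0.066049) = 0.13861/0.19396 = 0.7146.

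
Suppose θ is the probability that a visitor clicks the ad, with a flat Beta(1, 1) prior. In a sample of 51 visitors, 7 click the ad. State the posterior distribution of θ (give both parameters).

Observing 7 successes and 44 failures updates Beta(1, 1) by adding the success and failure counts to the two shape parameters: α = 1+7 = 8, β = 1+44 = 45.

Posterior: Beta(8, 45)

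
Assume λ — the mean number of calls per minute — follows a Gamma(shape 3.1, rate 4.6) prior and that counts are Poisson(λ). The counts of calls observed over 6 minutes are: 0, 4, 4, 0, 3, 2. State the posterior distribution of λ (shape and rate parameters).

Posterior: Gamma(shape=16.1, rate=10.6)

Total count ∑xᵢ = 13 over n = 6 minutes.
Gamma is conjugate to the Poisson likelihood: posterior is Gamma(shape = 3.1+13 = 16.1, rate = 4.6+6 = 10.6).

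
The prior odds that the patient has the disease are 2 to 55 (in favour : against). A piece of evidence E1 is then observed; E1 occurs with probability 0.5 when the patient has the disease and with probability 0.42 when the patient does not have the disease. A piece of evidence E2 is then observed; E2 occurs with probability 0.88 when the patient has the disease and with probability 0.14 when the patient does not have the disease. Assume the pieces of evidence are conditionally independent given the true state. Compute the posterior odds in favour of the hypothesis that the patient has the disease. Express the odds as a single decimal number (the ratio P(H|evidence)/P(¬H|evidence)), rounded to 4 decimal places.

Prior odds = 2/55 = 0.036364. In log-odds, ln(0.036364) = -3.3142.
Add log likelihood ratios: ln(1.1905) + ln(6.2857) = 2.0126.
Posterior log-odds = -1.3016, so posterior odds = exp(-1.3016) = 0.27211.

Posterior odds ≈ 0.2721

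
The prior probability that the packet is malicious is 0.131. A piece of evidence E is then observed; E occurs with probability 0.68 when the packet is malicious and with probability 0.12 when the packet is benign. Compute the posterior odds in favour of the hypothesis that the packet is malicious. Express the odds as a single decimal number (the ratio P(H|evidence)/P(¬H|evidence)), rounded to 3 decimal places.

Posterior odds ≈ 0.854

Prior odds = 0.131/(1−0.131) = 0.15075. In log-odds, ln(0.15075) = -1.8921.
Add log likelihood ratio: ln(5.6667) = 1.7346.
Posterior log-odds = -0.15754, so posterior odds = exp(-0.15754) = 0.85424.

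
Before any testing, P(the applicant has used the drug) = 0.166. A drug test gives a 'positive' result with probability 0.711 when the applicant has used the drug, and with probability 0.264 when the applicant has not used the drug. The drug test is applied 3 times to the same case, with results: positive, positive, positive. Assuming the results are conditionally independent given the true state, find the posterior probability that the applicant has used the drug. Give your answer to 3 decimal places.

With H the event that the applicant has used the drug, the joint likelihood of the observed sequence is P(data|H) = 0.711·0.711·0.711 = 0.35943 and P(data|¬H) = 0.264·0.264·0.264 = 0.018400.
Bayes: P(H|data) = 0.166·0.35943 / (0.166·0.35943 + 0.834·0.018400) = 0.059665/0.075010 = 0.7954.

Posterior P(H) ≈ 0.795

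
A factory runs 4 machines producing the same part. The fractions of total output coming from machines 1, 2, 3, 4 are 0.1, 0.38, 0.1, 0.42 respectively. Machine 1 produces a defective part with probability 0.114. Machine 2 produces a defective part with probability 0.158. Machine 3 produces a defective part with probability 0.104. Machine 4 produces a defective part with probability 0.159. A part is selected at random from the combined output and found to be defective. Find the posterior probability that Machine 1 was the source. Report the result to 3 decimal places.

Posterior probability ≈ 0.077

Tabulate prior·likelihood by source: [1] prior 0.1, lik 0.114, product 0.01140; [2] prior 0.38, lik 0.158, product 0.06004; [3] prior 0.1, lik 0.104, product 0.01040; [4] prior 0.42, lik 0.159, product 0.06678.
Normalizing constant = 0.14862; the posterior for Machine 1 is its product over the sum, 0.01140/0.14862 = 0.077.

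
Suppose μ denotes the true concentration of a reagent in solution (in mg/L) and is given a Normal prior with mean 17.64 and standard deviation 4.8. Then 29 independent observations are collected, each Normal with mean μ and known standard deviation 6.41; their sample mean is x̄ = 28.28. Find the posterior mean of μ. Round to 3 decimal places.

Posterior mean ≈ 27.664

Prior precision 1/τ₀² = 1/4.8² = 0.0434028; data precision n/σ² = 29/6.41² = 0.705800.
Posterior precision = 0.0434028 + 0.705800 = 0.749203.
Posterior mean = (0.0434028·17.64 + 0.705800·28.28) / 0.749203 = 27.664.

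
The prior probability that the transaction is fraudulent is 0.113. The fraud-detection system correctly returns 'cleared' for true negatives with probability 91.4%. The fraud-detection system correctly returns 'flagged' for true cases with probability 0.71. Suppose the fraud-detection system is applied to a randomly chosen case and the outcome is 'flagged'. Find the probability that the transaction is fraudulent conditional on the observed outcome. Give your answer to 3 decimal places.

P(H | E) ≈ 0.513

Write H for 'the transaction is fraudulent'. Prior odds H:¬H = 0.113/0.887 = 0.12740. For the 'flagged' outcome, the likelihood ratio is 0.71/0.086 = 8.2558.
Posterior odds = 0.12740 × 8.2558 = 1.0518, so P(H|E) = 1.0518/(1+1.0518) = 0.513.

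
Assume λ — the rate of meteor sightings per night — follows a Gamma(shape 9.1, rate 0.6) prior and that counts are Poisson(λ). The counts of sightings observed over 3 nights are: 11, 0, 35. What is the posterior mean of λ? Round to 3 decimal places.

The Poisson likelihood adds the total count to the shape and the number of exposure periods to the rate. Here ∑xᵢ = 46 and n = 3, so shape 9.1→55.1 and rate 0.6→3.6.
Posterior mean = shape/rate = 55.1/3.6 = 15.306.

Posterior mean ≈ 15.306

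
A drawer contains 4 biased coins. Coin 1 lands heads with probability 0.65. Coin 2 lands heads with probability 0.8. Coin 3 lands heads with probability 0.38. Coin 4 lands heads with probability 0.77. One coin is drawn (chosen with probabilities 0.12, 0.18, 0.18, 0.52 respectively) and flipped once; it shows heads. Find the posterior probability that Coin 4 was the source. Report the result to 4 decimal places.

Tabulate prior·likelihood by source: [1] prior 0.12, lik 0.65, product 0.07800; [2] prior 0.18, lik 0.8, product 0.1440; [3] prior 0.18, lik 0.38, product 0.06840; [4] prior 0.52, lik 0.77, product 0.4004.
Normalizing constant = 0.69080; the posterior for Coin 4 is its product over the sum, 0.4004/0.69080 = 0.5796.

Posterior probability ≈ 0.5796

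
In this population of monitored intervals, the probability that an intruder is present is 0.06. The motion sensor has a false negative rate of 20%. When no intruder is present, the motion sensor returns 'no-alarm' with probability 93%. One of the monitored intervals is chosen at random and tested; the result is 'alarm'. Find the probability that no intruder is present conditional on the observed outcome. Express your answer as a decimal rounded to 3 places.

P(¬H | E) ≈ 0.578

Let H be the event that an intruder is present. P(H) = 0.06, so P(¬H) = 0.94. With E the 'alarm' result, P(E|H) = 0.8 and P(E|¬H) = 0.07.
P(E) = 0.8·0.06 + 0.07·0.94 = 0.048000 + 0.065800 = 0.11380.
By Bayes' theorem, P(H|E) = 0.048000 / 0.11380 = 0.422. Hence P(¬H|E) = 1 − 0.422 = 0.578.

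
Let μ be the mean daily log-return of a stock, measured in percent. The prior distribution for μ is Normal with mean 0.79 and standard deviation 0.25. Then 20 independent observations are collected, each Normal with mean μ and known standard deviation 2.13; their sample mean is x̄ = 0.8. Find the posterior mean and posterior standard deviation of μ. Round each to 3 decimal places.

Posterior mean ≈ 0.792; posterior SD ≈ 0.221

Prior precision 1/τ₀² = 1/0.25² = 16.0000; data precision n/σ² = 20/2.13² = 4.40830.
Posterior precision = 16.0000 + 4.40830 = 20.4083, giving posterior SD = 1/√20.4083 = 0.221.
Posterior mean = (16.0000·0.79 + 4.40830·0.8) / 20.4083 = 0.792.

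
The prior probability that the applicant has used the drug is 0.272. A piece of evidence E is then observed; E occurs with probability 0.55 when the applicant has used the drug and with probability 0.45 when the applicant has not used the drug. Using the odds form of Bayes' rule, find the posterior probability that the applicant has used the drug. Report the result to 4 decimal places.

Posterior probability ≈ 0.3135

Prior odds = 0.272/(1−0.272) = 0.37363. In log-odds, ln(0.37363) = -0.98450.
Add log likelihood ratio: ln(1.2222) = 0.20067.
Posterior log-odds = -0.78383, so posterior odds = exp(-0.78383) = 0.45665. Converting, P(H|E) = 0.45665/1.4567 = 0.3135.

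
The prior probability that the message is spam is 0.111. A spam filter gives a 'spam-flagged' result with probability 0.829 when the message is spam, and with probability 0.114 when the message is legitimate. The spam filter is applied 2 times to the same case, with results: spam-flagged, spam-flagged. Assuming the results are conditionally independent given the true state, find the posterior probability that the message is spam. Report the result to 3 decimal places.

Posterior P(H) ≈ 0.868

Let H be the event that the message is spam; start with P(H) = 0.111. P('spam-flagged'|H) = 0.829, P('spam-flagged'|¬H) = 0.114.
Update on result 1 ('spam-flagged'): P(H) ← 0.829·0.1110 / (0.829·0.1110 + 0.114·0.8890) = 0.092019/0.19337 = 0.4759.
Update on result 2 ('spam-flagged'): P(H) ← 0.829·0.4759 / (0.829·0.4759 + 0.114·0.5241) = 0.39451/0.45426 = 0.8685.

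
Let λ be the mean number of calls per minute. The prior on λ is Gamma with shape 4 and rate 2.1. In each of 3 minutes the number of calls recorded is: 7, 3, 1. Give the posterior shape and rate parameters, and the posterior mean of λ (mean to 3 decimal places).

Posterior: Gamma(shape=15, rate=5.1); mean ≈ 2.941

The Poisson likelihood adds the total count to the shape and the number of exposure periods to the rate. Here ∑xᵢ = 11 and n = 3, so shape 4→15 and rate 2.1→5.1.
E[λ | data] = 15/5.1 = 2.941.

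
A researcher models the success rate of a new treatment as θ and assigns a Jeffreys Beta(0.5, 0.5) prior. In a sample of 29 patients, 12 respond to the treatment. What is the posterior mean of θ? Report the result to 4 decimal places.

Observing 12 successes and 17 failures updates Beta(0.5, 0.5) by adding the success and failure counts to the two shape parameters: α = 0.5+12 = 12.5, β = 0.5+17 = 17.5.
E[θ | data] = 12.5/(12.5+17.5) = 0.4167.

Posterior mean ≈ 0.4167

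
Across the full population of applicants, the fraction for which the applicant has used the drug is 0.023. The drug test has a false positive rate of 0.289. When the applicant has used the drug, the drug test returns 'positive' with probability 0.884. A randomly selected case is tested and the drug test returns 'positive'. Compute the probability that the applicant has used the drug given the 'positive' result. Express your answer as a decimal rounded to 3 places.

P(H | E) ≈ 0.067

Write H for 'the applicant has used the drug'. Prior odds H:¬H = 0.023/0.977 = 0.023541. For the 'positive' outcome, the likelihood ratio is 0.884/0.289 = 3.0588.
Posterior odds = 0.023541 × 3.0588 = 0.072009, so P(H|E) = 0.072009/(1+0.072009) = 0.067.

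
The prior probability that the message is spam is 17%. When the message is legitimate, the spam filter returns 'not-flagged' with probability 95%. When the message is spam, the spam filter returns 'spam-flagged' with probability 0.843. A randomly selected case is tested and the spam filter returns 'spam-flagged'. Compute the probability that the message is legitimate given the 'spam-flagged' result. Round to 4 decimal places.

P(¬H | E) ≈ 0.2246

Let H be the event that the message is spam. P(H) = 0.17, so P(¬H) = 0.83. With E the 'spam-flagged' result, P(E|H) = 0.843 and P(E|¬H) = 0.05.
P(E) = 0.843·0.17 + 0.05·0.83 = 0.14331 + 0.041500 = 0.18481.
By Bayes' theorem, P(H|E) = 0.14331 / 0.18481 = 0.7754. Hence P(¬H|E) = 1 − 0.7754 = 0.2246.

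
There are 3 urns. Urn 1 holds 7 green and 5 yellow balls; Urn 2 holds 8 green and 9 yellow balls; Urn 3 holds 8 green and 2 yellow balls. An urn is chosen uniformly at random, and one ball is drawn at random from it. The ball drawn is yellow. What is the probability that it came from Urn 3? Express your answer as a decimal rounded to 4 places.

Posterior probability ≈ 0.1745

P(yellow|Urn 1) = 0.4167; P(yellow|Urn 2) = 0.5294; P(yellow|Urn 3) = 0.2.
Prior × likelihood for each source: 0.333333·0.4167=0.1389, 0.333333·0.5294=0.1765, 0.333333·0.2=0.06667. Summing gives P(yellow) = 0.38203.
P(Urn 3 | yellow) = 0.06667 / 0.38203 = 0.1745.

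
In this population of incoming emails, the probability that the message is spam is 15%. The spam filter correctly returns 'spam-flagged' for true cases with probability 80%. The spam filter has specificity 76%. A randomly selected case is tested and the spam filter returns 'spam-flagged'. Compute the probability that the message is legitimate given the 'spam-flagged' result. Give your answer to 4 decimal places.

P(¬H | E) ≈ 0.6296

Write H for 'the message is spam'. Prior odds H:¬H = 0.15/0.85 = 0.17647. For the 'spam-flagged' outcome, the likelihood ratio is 0.8/0.24 = 3.3333.
Posterior odds = 0.17647 × 3.3333 = 0.58824, so P(H|E) = 0.58824/(1+0.58824) = 0.3704. Then P(¬H|E) = 1 − 0.3704 = 0.6296.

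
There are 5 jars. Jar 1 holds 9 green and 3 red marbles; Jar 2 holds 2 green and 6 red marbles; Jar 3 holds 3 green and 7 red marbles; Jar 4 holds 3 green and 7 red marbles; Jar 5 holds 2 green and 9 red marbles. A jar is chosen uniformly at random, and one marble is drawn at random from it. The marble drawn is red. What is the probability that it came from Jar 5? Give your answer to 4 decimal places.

Posterior probability ≈ 0.2542

P(red|Jar 1) = 0.25; P(red|Jar 2) = 0.75; P(red|Jar 3) = 0.7; P(red|Jar 4) = 0.7; P(red|Jar 5) = 0.8182.
Prior × likelihood for each source: 0.2·0.25=0.05000, 0.2·0.75=0.1500, 0.2·0.7=0.1400, 0.2·0.7=0.1400, 0.2·0.8182=0.1636. Summing gives P(red) = 0.64364.
P(Jar 5 | red) = 0.1636 / 0.64364 = 0.2542.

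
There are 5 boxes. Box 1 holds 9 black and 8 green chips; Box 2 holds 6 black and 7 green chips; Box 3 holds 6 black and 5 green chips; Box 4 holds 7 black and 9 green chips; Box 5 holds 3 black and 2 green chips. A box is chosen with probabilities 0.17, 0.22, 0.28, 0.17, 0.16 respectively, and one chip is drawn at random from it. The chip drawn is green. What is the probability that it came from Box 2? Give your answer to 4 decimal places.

P(green|Box 1) = 0.4706; P(green|Box 2) = 0.5385; P(green|Box 3) = 0.4545; P(green|Box 4) = 0.5625; P(green|Box 5) = 0.4.
Prior × likelihood for each source: 0.17·0.4706=0.08000, 0.22·0.5385=0.1185, 0.28·0.4545=0.1273, 0.17·0.5625=0.09563, 0.16·0.4=0.06400. Summing gives P(green) = 0.48536.
P(Box 2 | green) = 0.1185 / 0.48536 = 0.2441.

Posterior probability ≈ 0.2441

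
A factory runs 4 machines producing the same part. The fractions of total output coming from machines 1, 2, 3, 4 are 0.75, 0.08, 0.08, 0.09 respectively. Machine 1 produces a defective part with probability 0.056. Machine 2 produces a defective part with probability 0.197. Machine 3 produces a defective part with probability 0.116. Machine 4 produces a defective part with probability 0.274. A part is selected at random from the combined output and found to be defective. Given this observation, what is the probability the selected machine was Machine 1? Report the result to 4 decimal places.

Posterior probability ≈ 0.4580

P(defective|M1) = 0.056; P(defective|M2) = 0.197; P(defective|M3) = 0.116; P(defective|M4) = 0.274.
Prior × likelihood for each source: 0.75·0.056=0.04200, 0.08·0.197=0.01576, 0.08·0.116=0.009280, 0.09·0.274=0.02466. Summing gives P(defective) = 0.091700.
P(Machine 1 | defective) = 0.04200 / 0.091700 = 0.4580.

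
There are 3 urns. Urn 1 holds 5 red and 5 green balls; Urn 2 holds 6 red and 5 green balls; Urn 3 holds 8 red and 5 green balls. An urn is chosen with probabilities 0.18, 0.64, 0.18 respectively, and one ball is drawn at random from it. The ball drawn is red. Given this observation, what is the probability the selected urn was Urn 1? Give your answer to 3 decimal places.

Tabulate prior·likelihood by source: [1] prior 0.18, lik 0.5, product 0.09000; [2] prior 0.64, lik 0.5455, product 0.3491; [3] prior 0.18, lik 0.6154, product 0.1108.
Normalizing constant = 0.54986; the posterior for Urn 1 is its product over the sum, 0.09000/0.54986 = 0.164.

Posterior probability ≈ 0.164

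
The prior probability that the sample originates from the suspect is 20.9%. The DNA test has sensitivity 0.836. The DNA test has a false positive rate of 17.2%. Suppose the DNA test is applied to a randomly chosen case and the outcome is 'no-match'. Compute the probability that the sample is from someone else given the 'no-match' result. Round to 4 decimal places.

Write H for 'the sample originates from the suspect'. Prior odds H:¬H = 0.209/0.791 = 0.26422. For the 'no-match' outcome, the likelihood ratio is 0.164/0.828 = 0.19807.
Posterior odds = 0.26422 × 0.19807 = 0.052334, so P(H|E) = 0.052334/(1+0.052334) = 0.0497. Then P(¬H|E) = 1 − 0.0497 = 0.9503.

P(¬H | E) ≈ 0.9503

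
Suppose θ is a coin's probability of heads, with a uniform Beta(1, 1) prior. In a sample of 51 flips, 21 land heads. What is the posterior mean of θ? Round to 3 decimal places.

Observing 21 successes and 30 failures updates Beta(1, 1) by adding the success and failure counts to the two shape parameters: α = 1+21 = 22, β = 1+30 = 31.
E[θ | data] = 22/(22+31) = 0.415.

Posterior mean ≈ 0.415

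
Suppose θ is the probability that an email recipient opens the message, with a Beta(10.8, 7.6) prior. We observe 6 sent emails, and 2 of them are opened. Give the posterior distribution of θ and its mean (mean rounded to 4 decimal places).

Posterior: Beta(12.8, 11.6); mean ≈ 0.5246

Observing 2 successes and 4 failures updates Beta(10.8, 7.6) by adding the success and failure counts to the two shape parameters: α = 10.8+2 = 12.8, β = 7.6+4 = 11.6.
E[θ | data] = 12.8/(12.8+11.6) = 0.5246.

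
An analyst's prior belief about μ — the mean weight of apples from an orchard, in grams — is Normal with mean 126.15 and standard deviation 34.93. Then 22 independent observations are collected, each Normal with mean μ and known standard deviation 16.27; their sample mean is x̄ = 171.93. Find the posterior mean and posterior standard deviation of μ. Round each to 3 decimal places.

Posterior mean ≈ 171.483; posterior SD ≈ 3.452

Prior precision 1/τ₀² = 1/34.93² = 0.00081960; data precision n/σ² = 22/16.27² = 0.0831089.
Posterior precision = 0.00081960 + 0.0831089 = 0.0839285, giving posterior SD = 1/√0.0839285 = 3.452.
Posterior mean = (0.00081960·126.15 + 0.0831089·171.93) / 0.0839285 = 171.483.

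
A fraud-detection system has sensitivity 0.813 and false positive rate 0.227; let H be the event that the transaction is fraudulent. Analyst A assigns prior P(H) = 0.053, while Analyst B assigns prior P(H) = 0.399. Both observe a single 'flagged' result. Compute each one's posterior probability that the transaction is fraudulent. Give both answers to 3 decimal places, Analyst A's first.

The likelihood ratio for a 'flagged' result is 0.813/0.227 = 3.5815.
Analyst A: prior odds 0.053/0.947 = 0.055966; posterior odds 0.20044; posterior probability 0.167.
Analyst B: prior odds 0.399/0.601 = 0.66389; posterior odds 2.3777; posterior probability 0.704.

Analyst A: 0.167; Analyst B: 0.704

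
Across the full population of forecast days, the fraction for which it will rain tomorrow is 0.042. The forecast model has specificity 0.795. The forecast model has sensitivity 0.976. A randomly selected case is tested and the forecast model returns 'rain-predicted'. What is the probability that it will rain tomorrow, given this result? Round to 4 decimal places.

P(H | E) ≈ 0.1727

Write H for 'it will rain tomorrow'. Prior odds H:¬H = 0.042/0.958 = 0.043841. For the 'rain-predicted' outcome, the likelihood ratio is 0.976/0.205 = 4.7610.
Posterior odds = 0.043841 × 4.7610 = 0.20873, so P(H|E) = 0.20873/(1+0.20873) = 0.1727.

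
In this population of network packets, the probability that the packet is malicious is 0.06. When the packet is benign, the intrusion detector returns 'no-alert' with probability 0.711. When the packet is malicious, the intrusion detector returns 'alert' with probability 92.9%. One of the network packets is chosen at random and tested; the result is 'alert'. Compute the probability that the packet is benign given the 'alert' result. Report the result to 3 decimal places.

Let H be the event that the packet is malicious. P(H) = 0.06, so P(¬H) = 0.94. With E the 'alert' result, P(E|H) = 0.929 and P(E|¬H) = 0.289.
P(E) = 0.929·0.06 + 0.289·0.94 = 0.055740 + 0.27166 = 0.32740.
By Bayes' theorem, P(H|E) = 0.055740 / 0.32740 = 0.170. Hence P(¬H|E) = 1 − 0.170 = 0.830.

P(¬H | E) ≈ 0.830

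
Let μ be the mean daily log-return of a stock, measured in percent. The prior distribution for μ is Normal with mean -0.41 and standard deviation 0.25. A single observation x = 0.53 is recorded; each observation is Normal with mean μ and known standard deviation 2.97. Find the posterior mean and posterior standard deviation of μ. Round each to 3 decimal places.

Posterior mean ≈ -0.403; posterior SD ≈ 0.249

Prior precision 1/τ₀² = 1/0.25² = 16.0000; data precision n/σ² = 1/2.97² = 0.113367.
Posterior precision = 16.0000 + 0.113367 = 16.1134, giving posterior SD = 1/√16.1134 = 0.249.
Posterior mean = (16.0000·-0.41 + 0.113367·0.53) / 16.1134 = -0.403.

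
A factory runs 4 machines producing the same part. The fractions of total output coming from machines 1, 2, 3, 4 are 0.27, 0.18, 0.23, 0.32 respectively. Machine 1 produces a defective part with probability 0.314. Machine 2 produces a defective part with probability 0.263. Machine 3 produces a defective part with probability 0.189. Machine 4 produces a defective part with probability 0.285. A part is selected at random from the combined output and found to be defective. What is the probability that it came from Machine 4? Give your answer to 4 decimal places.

P(defective|M1) = 0.314; P(defective|M2) = 0.263; P(defective|M3) = 0.189; P(defective|M4) = 0.285.
Prior × likelihood for each source: 0.27·0.314=0.08478, 0.18·0.263=0.04734, 0.23·0.189=0.04347, 0.32·0.285=0.09120. Summing gives P(defective) = 0.26679.
P(Machine 4 | defective) = 0.09120 / 0.26679 = 0.3418.

Posterior probability ≈ 0.3418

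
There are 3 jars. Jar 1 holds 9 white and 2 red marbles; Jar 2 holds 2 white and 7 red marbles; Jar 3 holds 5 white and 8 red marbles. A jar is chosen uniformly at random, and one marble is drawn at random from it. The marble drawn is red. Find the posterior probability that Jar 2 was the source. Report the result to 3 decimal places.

Posterior probability ≈ 0.494

Tabulate prior·likelihood by source: [1] prior 0.333333, lik 0.1818, product 0.06061; [2] prior 0.333333, lik 0.7778, product 0.2593; [3] prior 0.333333, lik 0.6154, product 0.2051.
Normalizing constant = 0.52499; the posterior for Jar 2 is its product over the sum, 0.2593/0.52499 = 0.494.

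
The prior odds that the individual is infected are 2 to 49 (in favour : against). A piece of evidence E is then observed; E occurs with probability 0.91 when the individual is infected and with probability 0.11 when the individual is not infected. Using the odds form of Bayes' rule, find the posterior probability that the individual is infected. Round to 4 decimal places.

Posterior probability ≈ 0.2524

Prior odds = 2/49 = 0.040816.
Likelihood ratio for E = 0.91/0.11 = 8.2727.
Posterior odds = prior odds × LR = 0.33766.
Posterior probability = odds/(1+odds) = 0.33766/1.3377 = 0.2524.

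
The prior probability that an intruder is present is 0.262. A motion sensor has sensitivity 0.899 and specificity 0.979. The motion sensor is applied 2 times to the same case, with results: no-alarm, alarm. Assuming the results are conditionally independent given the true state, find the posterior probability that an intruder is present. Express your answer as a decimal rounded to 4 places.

Posterior P(H) ≈ 0.6106

With H the event that an intruder is present, the joint likelihood of the observed sequence is P(data|H) = 0.101·0.899 = 0.090799 and P(data|¬H) = 0.979·0.021 = 0.020559.
Bayes: P(H|data) = 0.262·0.090799 / (0.262·0.090799 + 0.738·0.020559) = 0.023789/0.038962 = 0.6106.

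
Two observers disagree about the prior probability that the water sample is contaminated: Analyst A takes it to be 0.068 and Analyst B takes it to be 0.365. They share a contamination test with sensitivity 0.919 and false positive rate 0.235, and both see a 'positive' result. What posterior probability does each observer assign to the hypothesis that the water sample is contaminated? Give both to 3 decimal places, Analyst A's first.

Analyst A: 0.222; Analyst B: 0.692

P('+'|H) = 0.919, P('+'|¬H) = 0.235.
Analyst A: numerator 0.919·0.068 = 0.062492; evidence = 0.062492+0.235·0.932 = 0.28151; posterior = 0.222.
Analyst B: numerator 0.919·0.365 = 0.33543; evidence = 0.33543+0.235·0.635 = 0.48466; posterior = 0.692.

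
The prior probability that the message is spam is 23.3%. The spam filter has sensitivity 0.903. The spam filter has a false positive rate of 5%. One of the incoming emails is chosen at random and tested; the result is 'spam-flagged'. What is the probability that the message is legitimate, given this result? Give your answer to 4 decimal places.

Write H for 'the message is spam'. Prior odds H:¬H = 0.233/0.767 = 0.30378. For the 'spam-flagged' outcome, the likelihood ratio is 0.903/0.05 = 18.060.
Posterior odds = 0.30378 × 18.060 = 5.4863, so P(H|E) = 5.4863/(1+5.4863) = 0.8458. Then P(¬H|E) = 1 − 0.8458 = 0.1542.

P(¬H | E) ≈ 0.1542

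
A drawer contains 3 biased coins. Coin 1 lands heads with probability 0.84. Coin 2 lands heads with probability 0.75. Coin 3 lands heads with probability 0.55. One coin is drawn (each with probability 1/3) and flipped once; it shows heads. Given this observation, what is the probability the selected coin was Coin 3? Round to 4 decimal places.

P(heads|C1) = 0.84; P(heads|C2) = 0.75; P(heads|C3) = 0.55.
Prior × likelihood for each source: 0.333333·0.84=0.2800, 0.333333·0.75=0.2500, 0.333333·0.55=0.1833. Summing gives P(heads) = 0.71333.
P(Coin 3 | heads) = 0.1833 / 0.71333 = 0.2570.

Posterior probability ≈ 0.2570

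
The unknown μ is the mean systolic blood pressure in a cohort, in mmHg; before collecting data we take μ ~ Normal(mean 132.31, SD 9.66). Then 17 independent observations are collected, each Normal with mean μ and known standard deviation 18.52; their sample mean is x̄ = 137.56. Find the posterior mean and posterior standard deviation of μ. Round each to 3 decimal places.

With known σ, the Normal prior is conjugate. Weight on the data is w = (n/σ²)/(n/σ² + 1/τ₀²) = 0.0495641/(0.0495641+0.0107163) = 0.82223.
Posterior mean = w·x̄ + (1−w)·μ₀ = 0.82223·137.56 + 0.17777·132.31 = 136.627. Posterior variance = 1/(0.0495641+0.0107163) = 16.5891, so SD = 4.073.

Posterior mean ≈ 136.627; posterior SD ≈ 4.073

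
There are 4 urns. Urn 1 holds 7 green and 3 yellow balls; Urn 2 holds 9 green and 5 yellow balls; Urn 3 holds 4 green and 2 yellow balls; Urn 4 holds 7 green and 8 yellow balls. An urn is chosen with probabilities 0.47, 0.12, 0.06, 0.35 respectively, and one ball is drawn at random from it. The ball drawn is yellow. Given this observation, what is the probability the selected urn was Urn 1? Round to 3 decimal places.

P(yellow|Urn 1) = 0.3; P(yellow|Urn 2) = 0.3571; P(yellow|Urn 3) = 0.3333; P(yellow|Urn 4) = 0.5333.
Prior × likelihood for each source: 0.47·0.3=0.1410, 0.12·0.3571=0.04286, 0.06·0.3333=0.02000, 0.35·0.5333=0.1867. Summing gives P(yellow) = 0.39052.
P(Urn 1 | yellow) = 0.1410 / 0.39052 = 0.361.

Posterior probability ≈ 0.361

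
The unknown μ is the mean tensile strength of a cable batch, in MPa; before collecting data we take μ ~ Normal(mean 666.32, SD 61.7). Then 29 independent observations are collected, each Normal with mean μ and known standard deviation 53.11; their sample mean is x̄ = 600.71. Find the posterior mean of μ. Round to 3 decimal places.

Posterior mean ≈ 602.345

Prior precision 1/τ₀² = 1/61.7² = 0.00026268; data precision n/σ² = 29/53.11² = 0.0102812.
Posterior precision = 0.00026268 + 0.0102812 = 0.0105439.
Posterior mean = (0.00026268·666.32 + 0.0102812·600.71) / 0.0105439 = 602.345.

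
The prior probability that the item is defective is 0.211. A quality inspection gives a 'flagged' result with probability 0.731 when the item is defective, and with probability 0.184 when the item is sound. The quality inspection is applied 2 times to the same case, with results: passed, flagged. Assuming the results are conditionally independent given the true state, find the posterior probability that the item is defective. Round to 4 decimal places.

Let H be the event that the item is defective; start with P(H) = 0.211. P('flagged'|H) = 0.731, P('flagged'|¬H) = 0.184.
Update on result 1 ('passed'): P(H) ← 0.269·0.2110 / (0.269·0.2110 + 0.816·0.7890) = 0.056759/0.70058 = 0.0810.
Update on result 2 ('flagged'): P(H) ← 0.731·0.0810 / (0.731·0.0810 + 0.184·0.9190) = 0.059223/0.22832 = 0.2594.

Posterior P(H) ≈ 0.2594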